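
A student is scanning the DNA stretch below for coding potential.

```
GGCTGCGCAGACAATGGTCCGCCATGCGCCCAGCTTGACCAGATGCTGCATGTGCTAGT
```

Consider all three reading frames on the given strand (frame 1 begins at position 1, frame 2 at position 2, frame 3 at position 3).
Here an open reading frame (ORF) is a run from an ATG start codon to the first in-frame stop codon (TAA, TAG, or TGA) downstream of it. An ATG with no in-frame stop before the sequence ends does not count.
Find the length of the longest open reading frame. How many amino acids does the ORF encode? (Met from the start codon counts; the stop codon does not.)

Frame 1: GGC TGC GCA GAC AAT GGT CCG CCA TGC GCC CAG CTT GAC CAG ATG CTG CAT GTG CTA — no ATG→stop ORF.
Frame 2: GCT GCG CAG ACA ATG GTC CGC CAT GCG CCC AGC TTG ACC AGA TGC TGC ATG TGC TAG — ATG at 14, stop TAG at 56 → 45 nt; ATG at 50, stop TAG at 56 → 9 nt.
Frame 3: CTG CGC AGA CAA TGG TCC GCC ATG CGC CCA GCT TGA CCA GAT GCT GCA TGT GCT AGT — ATG at 24, stop TGA at 36 → 15 nt.
Longest: frame 2, positions 14–58, 45 nt = 15 codons = 14 aa. → 14 amino acids.

14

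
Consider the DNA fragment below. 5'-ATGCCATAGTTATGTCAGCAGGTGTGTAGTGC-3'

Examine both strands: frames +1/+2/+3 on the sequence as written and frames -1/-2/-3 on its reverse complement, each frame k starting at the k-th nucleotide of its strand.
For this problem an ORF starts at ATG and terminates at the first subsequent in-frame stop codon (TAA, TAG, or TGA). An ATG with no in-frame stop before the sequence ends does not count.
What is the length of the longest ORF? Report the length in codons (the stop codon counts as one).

Reverse complement (5'→3'): GCACTACACACCTGCTGACATAACTATGGCAT
Frame +1: ATG CCA TAG TTA TGT CAG CAG GTG TGT AGT — ATG at 1, stop TAG at 7 → 9 nt.
Frame +2: TGC CAT AGT TAT GTC AGC AGG TGT GTA GTG — no ATG→stop ORF.
Frame +3: GCC ATA GTT ATG TCA GCA GGT GTG TAG TGC — ATG at 12, stop TAG at 27 → 18 nt.
Frame -1: GCA CTA CAC ACC TGC TGA CAT AAC TAT GGC — no ATG→stop ORF.
Frame -2: CAC TAC ACA CCT GCT GAC ATA ACT ATG GCA — no ATG→stop ORF.
Frame -3: ACT ACA CAC CTG CTG ACA TAA CTA TGG CAT — no ATG→stop ORF.
Longest: frame +3, positions 12–29, 18 nt = 6 codons = 5 aa. → 6 codons.

6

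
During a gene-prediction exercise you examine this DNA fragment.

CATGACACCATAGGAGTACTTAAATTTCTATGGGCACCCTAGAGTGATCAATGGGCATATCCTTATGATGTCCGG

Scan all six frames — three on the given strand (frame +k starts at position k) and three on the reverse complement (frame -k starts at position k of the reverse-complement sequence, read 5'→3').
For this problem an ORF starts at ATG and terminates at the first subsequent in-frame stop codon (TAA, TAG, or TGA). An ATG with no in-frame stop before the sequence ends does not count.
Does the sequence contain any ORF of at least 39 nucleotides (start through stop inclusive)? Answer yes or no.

yes

Reverse complement (5'→3'): CCGGACATCATAAGGATATGCCCATTGATCACTCTAGGGTGCCCATAGAAATTTAAGTACTCCTATGGTGTCATG
Frame +1: CAT GAC ACC ATA GGA GTA CTT AAA TTT CTA TGG GCA CCC TAG AGT GAT CAA TGG GCA TAT CCT TAT GAT GTC CGG — no ATG→stop ORF.
Frame +2: ATG ACA CCA TAG GAG TAC TTA AAT TTC TAT GGG CAC CCT AGA GTG ATC AAT GGG CAT ATC CTT ATG ATG TCC — ATG at 2, stop TAG at 11 → 12 nt.
Frame +3: TGA CAC CAT AGG AGT ACT TAA ATT TCT ATG GGC ACC CTA GAG TGA TCA ATG GGC ATA TCC TTA TGA TGT CCG — ATG at 30, stop TGA at 45 → 18 nt; ATG at 51, stop TGA at 66 → 18 nt.
Frame -1: CCG GAC ATC ATA AGG ATA TGC CCA TTG ATC ACT CTA GGG TGC CCA TAG AAA TTT AAG TAC TCC TAT GGT GTC ATG — no ATG→stop ORF.
Frame -2: CGG ACA TCA TAA GGA TAT GCC CAT TGA TCA CTC TAG GGT GCC CAT AGA AAT TTA AGT ACT CCT ATG GTG TCA — no ATG→stop ORF.
Frame -3: GGA CAT CAT AAG GAT ATG CCC ATT GAT CAC TCT AGG GTG CCC ATA GAA ATT TAA GTA CTC CTA TGG TGT CAT — ATG at 18, stop TAA at 54 → 39 nt.
Frame -3 has an ORF of 39 nucleotides (positions 18–56) ≥ 39, so yes.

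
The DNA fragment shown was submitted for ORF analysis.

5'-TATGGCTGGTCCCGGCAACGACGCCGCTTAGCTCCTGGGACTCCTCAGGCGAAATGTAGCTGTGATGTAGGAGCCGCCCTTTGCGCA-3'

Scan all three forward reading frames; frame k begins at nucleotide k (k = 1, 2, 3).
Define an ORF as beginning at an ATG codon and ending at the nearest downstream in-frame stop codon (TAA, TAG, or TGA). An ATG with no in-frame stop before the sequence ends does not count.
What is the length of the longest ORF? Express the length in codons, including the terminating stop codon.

Frame 1: TAT GGC TGG TCC CGG CAA CGA CGC CGC TTA GCT CCT GGG ACT CCT CAG GCG AAA TGT AGC TGT GAT GTA GGA GCC GCC CTT TGC GCA — no ATG→stop ORF.
Frame 2: ATG GCT GGT CCC GGC AAC GAC GCC GCT TAG CTC CTG GGA CTC CTC AGG CGA AAT GTA GCT GTG ATG TAG GAG CCG CCC TTT GCG — ATG at 2, stop TAG at 29 → 30 nt; ATG at 65, stop TAG at 68 → 6 nt.
Frame 3: TGG CTG GTC CCG GCA ACG ACG CCG CTT AGC TCC TGG GAC TCC TCA GGC GAA ATG TAG CTG TGA TGT AGG AGC CGC CCT TTG CGC — ATG at 54, stop TAG at 57 → 6 nt.
Longest: frame 2, positions 2–31, 30 nt = 10 codons = 9 aa. → 10 codons.

10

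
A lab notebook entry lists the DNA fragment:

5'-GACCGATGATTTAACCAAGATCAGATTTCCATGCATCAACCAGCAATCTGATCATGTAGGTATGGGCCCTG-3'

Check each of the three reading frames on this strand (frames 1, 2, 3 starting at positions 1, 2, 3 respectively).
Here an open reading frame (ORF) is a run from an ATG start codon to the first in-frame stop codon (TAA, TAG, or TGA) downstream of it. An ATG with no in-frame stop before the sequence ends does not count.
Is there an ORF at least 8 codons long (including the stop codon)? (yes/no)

Frame 1: GAC CGA TGA TTT AAC CAA GAT CAG ATT TCC ATG CAT CAA CCA GCA ATC TGA TCA TGT AGG TAT GGG CCC — ATG at 31, stop TGA at 49 → 21 nt.
Frame 2: ACC GAT GAT TTA ACC AAG ATC AGA TTT CCA TGC ATC AAC CAG CAA TCT GAT CAT GTA GGT ATG GGC CCT — no ATG→stop ORF.
Frame 3: CCG ATG ATT TAA CCA AGA TCA GAT TTC CAT GCA TCA ACC AGC AAT CTG ATC ATG TAG GTA TGG GCC CTG — ATG at 6, stop TAA at 12 → 9 nt; ATG at 54, stop TAG at 57 → 6 nt.
Largest ORF found is 7 codons < 8, so no.

no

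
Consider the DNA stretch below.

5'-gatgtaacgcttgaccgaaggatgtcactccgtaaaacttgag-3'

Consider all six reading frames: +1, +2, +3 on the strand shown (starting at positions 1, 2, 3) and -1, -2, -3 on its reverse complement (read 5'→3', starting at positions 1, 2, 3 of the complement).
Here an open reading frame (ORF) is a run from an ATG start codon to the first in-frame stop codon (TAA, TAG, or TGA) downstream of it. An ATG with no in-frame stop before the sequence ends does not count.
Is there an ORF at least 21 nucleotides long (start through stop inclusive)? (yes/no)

Reverse complement (5'→3'): CTCAAGTTTTACGGAGTGACATCCTTCGGTCAAGCGTTACATC
Frame +1: GAT GTA ACG CTT GAC CGA AGG ATG TCA CTC CGT AAA ACT TGA — ATG at 22, stop TGA at 40 → 21 nt.
Frame +2: ATG TAA CGC TTG ACC GAA GGA TGT CAC TCC GTA AAA CTT GAG — ATG at 2, stop TAA at 5 → 6 nt.
Frame +3: TGT AAC GCT TGA CCG AAG GAT GTC ACT CCG TAA AAC TTG — no ATG→stop ORF.
Frame -1: CTC AAG TTT TAC GGA GTG ACA TCC TTC GGT CAA GCG TTA CAT — no ATG→stop ORF.
Frame -2: TCA AGT TTT ACG GAG TGA CAT CCT TCG GTC AAG CGT TAC ATC — no ATG→stop ORF.
Frame -3: CAA GTT TTA CGG AGT GAC ATC CTT CGG TCA AGC GTT ACA — no ATG→stop ORF.
Frame +1 has an ORF of 21 nucleotides (positions 22–42) ≥ 21, so yes.

yes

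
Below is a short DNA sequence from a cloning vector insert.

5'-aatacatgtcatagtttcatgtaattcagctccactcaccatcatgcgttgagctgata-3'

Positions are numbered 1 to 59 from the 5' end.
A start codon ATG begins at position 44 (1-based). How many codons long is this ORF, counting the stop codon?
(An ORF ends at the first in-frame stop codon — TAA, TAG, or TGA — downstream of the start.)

Codons from position 44: ATG (44–46), CGT (47–49), TGA (50–52).
TGA is the first in-frame stop; that's 3 codons including the stop.

3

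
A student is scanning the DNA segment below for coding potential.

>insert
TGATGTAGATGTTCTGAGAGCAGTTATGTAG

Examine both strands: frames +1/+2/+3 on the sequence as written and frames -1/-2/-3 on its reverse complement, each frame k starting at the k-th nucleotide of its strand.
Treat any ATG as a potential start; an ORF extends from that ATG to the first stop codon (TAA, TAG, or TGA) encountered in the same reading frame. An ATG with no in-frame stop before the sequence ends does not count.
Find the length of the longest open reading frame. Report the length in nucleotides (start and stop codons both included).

Reverse complement (5'→3'): CTACATAACTGCTCTCAGAACATCTACATCA
Frame +1: TGA TGT AGA TGT TCT GAG AGC AGT TAT GTA — no ATG→stop ORF.
Frame +2: GAT GTA GAT GTT CTG AGA GCA GTT ATG TAG — ATG at 26, stop TAG at 29 → 6 nt.
Frame +3: ATG TAG ATG TTC TGA GAG CAG TTA TGT — ATG at 3, stop TAG at 6 → 6 nt; ATG at 9, stop TGA at 15 → 9 nt.
Frame -1: CTA CAT AAC TGC TCT CAG AAC ATC TAC ATC — no ATG→stop ORF.
Frame -2: TAC ATA ACT GCT CTC AGA ACA TCT ACA TCA — no ATG→stop ORF.
Frame -3: ACA TAA CTG CTC TCA GAA CAT CTA CAT — no ATG→stop ORF.
Longest: frame +3, positions 9–17, 9 nt = 3 codons = 2 aa. → 9 nucleotides.

9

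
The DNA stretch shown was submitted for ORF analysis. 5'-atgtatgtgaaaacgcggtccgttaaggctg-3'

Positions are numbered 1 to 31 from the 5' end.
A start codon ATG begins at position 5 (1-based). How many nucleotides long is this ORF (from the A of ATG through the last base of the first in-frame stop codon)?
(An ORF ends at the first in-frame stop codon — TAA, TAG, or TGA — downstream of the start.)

6

Codons from position 5: ATG (5–7), TGA (8–10).
TGA is the first in-frame stop; ORF spans 5–10, 6 nucleotides.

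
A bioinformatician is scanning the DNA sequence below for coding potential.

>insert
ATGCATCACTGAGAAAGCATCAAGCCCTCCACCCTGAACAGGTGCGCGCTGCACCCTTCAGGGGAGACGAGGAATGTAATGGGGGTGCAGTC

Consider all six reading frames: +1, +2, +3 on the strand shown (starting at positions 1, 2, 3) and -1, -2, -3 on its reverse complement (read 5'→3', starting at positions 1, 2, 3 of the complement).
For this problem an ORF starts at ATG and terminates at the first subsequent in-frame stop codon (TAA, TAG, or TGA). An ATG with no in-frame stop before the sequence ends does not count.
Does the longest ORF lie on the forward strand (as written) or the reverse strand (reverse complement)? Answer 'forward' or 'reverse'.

Reverse complement (5'→3'): GACTGCACCCCCATTACATTCCTCGTCTCCCCTGAAGGGTGCAGCGCGCACCTGTTCAGGGTGGAGGGCTTGATGCTTTCTCAGTGATGCAT
Frame +1: ATG CAT CAC TGA GAA AGC ATC AAG CCC TCC ACC CTG AAC AGG TGC GCG CTG CAC CCT TCA GGG GAG ACG AGG AAT GTA ATG GGG GTG CAG — ATG at 1, stop TGA at 10 → 12 nt.
Frame +2: TGC ATC ACT GAG AAA GCA TCA AGC CCT CCA CCC TGA ACA GGT GCG CGC TGC ACC CTT CAG GGG AGA CGA GGA ATG TAA TGG GGG TGC AGT — ATG at 74, stop TAA at 77 → 6 nt.
Frame +3: GCA TCA CTG AGA AAG CAT CAA GCC CTC CAC CCT GAA CAG GTG CGC GCT GCA CCC TTC AGG GGA GAC GAG GAA TGT AAT GGG GGT GCA GTC — no ATG→stop ORF.
Frame -1: GAC TGC ACC CCC ATT ACA TTC CTC GTC TCC CCT GAA GGG TGC AGC GCG CAC CTG TTC AGG GTG GAG GGC TTG ATG CTT TCT CAG TGA TGC — ATG at 73, stop TGA at 85 → 15 nt.
Frame -2: ACT GCA CCC CCA TTA CAT TCC TCG TCT CCC CTG AAG GGT GCA GCG CGC ACC TGT TCA GGG TGG AGG GCT TGA TGC TTT CTC AGT GAT GCA — no ATG→stop ORF.
Frame -3: CTG CAC CCC CAT TAC ATT CCT CGT CTC CCC TGA AGG GTG CAG CGC GCA CCT GTT CAG GGT GGA GGG CTT GAT GCT TTC TCA GTG ATG CAT — no ATG→stop ORF.
Forward-strand max 12 nt; reverse-strand max 15 nt. The reverse strand has the longer ORF.

reverse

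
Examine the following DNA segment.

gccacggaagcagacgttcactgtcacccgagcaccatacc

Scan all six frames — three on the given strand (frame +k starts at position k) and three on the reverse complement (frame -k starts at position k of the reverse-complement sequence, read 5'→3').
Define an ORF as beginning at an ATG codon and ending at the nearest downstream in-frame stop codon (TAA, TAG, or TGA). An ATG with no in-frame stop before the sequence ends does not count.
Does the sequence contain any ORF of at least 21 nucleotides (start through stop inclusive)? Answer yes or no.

Reverse complement (5'→3'): GGTATGGTGCTCGGGTGACAGTGAACGTCTGCTTCCGTGGC
Frame +1: GCC ACG GAA GCA GAC GTT CAC TGT CAC CCG AGC ACC ATA — no ATG→stop ORF.
Frame +2: CCA CGG AAG CAG ACG TTC ACT GTC ACC CGA GCA CCA TAC — no ATG→stop ORF.
Frame +3: CAC GGA AGC AGA CGT TCA CTG TCA CCC GAG CAC CAT ACC — no ATG→stop ORF.
Frame -1: GGT ATG GTG CTC GGG TGA CAG TGA ACG TCT GCT TCC GTG — ATG at 4, stop TGA at 16 → 15 nt.
Frame -2: GTA TGG TGC TCG GGT GAC AGT GAA CGT CTG CTT CCG TGG — no ATG→stop ORF.
Frame -3: TAT GGT GCT CGG GTG ACA GTG AAC GTC TGC TTC CGT GGC — no ATG→stop ORF.
Largest ORF found is 15 nucleotides < 21, so no.

no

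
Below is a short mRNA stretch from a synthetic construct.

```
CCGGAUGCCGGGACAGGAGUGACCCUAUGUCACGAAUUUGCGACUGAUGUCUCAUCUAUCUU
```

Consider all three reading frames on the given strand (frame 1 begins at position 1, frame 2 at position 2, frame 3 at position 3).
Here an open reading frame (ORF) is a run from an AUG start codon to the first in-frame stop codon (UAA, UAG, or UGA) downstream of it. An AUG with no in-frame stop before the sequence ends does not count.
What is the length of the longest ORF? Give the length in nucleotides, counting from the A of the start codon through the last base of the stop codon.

Frame 1: CCG GAU GCC GGG ACA GGA GUG ACC CUA UGU CAC GAA UUU GCG ACU GAU GUC UCA UCU AUC — no AUG→stop ORF.
Frame 2: CGG AUG CCG GGA CAG GAG UGA CCC UAU GUC ACG AAU UUG CGA CUG AUG UCU CAU CUA UCU — AUG at 5, stop UGA at 20 → 18 nt.
Frame 3: GGA UGC CGG GAC AGG AGU GAC CCU AUG UCA CGA AUU UGC GAC UGA UGU CUC AUC UAU CUU — AUG at 27, stop UGA at 45 → 21 nt.
Longest: frame 3, positions 27–47, 21 nt = 7 codons = 6 aa. → 21 nucleotides.

21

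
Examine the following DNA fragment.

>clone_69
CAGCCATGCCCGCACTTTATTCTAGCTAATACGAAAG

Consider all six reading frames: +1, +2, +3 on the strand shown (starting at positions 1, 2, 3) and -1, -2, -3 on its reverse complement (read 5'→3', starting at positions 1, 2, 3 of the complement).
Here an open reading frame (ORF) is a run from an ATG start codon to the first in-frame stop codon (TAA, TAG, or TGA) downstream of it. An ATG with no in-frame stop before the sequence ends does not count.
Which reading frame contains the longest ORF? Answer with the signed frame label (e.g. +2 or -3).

+3

Reverse complement (5'→3'): CTTTCGTATTAGCTAGAATAAAGTGCGGGCATGGCTG
Frame +1: CAG CCA TGC CCG CAC TTT ATT CTA GCT AAT ACG AAA — no ATG→stop ORF.
Frame +2: AGC CAT GCC CGC ACT TTA TTC TAG CTA ATA CGA AAG — no ATG→stop ORF.
Frame +3: GCC ATG CCC GCA CTT TAT TCT AGC TAA TAC GAA — ATG at 6, stop TAA at 27 → 24 nt.
Frame -1: CTT TCG TAT TAG CTA GAA TAA AGT GCG GGC ATG GCT — no ATG→stop ORF.
Frame -2: TTT CGT ATT AGC TAG AAT AAA GTG CGG GCA TGG CTG — no ATG→stop ORF.
Frame -3: TTC GTA TTA GCT AGA ATA AAG TGC GGG CAT GGC — no ATG→stop ORF.
Longest ORF is 24 nt in frame +3 (positions 6–29).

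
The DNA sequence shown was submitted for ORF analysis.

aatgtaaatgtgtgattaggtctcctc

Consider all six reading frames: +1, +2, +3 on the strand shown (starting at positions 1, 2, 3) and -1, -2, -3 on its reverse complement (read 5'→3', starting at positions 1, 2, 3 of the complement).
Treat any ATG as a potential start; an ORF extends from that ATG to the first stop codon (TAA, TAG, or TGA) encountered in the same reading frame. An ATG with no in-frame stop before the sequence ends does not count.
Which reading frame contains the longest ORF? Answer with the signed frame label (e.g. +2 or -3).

+2

Reverse complement (5'→3'): GAGGAGACCTAATCACACATTTACATT
Frame +1: AAT GTA AAT GTG TGA TTA GGT CTC CTC — no ATG→stop ORF.
Frame +2: ATG TAA ATG TGT GAT TAG GTC TCC — ATG at 2, stop TAA at 5 → 6 nt; ATG at 8, stop TAG at 17 → 12 nt.
Frame +3: TGT AAA TGT GTG ATT AGG TCT CCT — no ATG→stop ORF.
Frame -1: GAG GAG ACC TAA TCA CAC ATT TAC ATT — no ATG→stop ORF.
Frame -2: AGG AGA CCT AAT CAC ACA TTT ACA — no ATG→stop ORF.
Frame -3: GGA GAC CTA ATC ACA CAT TTA CAT — no ATG→stop ORF.
Longest ORF is 12 nt in frame +2 (positions 8–19).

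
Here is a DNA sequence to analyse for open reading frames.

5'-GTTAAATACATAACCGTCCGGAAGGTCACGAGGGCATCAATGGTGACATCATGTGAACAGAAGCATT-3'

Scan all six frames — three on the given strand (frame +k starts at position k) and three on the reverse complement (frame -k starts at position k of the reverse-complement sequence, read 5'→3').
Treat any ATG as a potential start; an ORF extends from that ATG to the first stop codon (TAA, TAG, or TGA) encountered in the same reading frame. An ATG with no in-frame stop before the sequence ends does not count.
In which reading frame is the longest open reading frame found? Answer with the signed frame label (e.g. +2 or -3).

-1

Reverse complement (5'→3'): AATGCTTCTGTTCACATGATGTCACCATTGATGCCCTCGTGACCTTCCGGACGGTTATGTATTTAAC
Frame +1: GTT AAA TAC ATA ACC GTC CGG AAG GTC ACG AGG GCA TCA ATG GTG ACA TCA TGT GAA CAG AAG CAT — no ATG→stop ORF.
Frame +2: TTA AAT ACA TAA CCG TCC GGA AGG TCA CGA GGG CAT CAA TGG TGA CAT CAT GTG AAC AGA AGC ATT — no ATG→stop ORF.
Frame +3: TAA ATA CAT AAC CGT CCG GAA GGT CAC GAG GGC ATC AAT GGT GAC ATC ATG TGA ACA GAA GCA — ATG at 51, stop TGA at 54 → 6 nt.
Frame -1: AAT GCT TCT GTT CAC ATG ATG TCA CCA TTG ATG CCC TCG TGA CCT TCC GGA CGG TTA TGT ATT TAA — ATG at 16, stop TGA at 40 → 27 nt; ATG at 19, stop TGA at 40 → 24 nt; ATG at 31, stop TGA at 40 → 12 nt.
Frame -2: ATG CTT CTG TTC ACA TGA TGT CAC CAT TGA TGC CCT CGT GAC CTT CCG GAC GGT TAT GTA TTT AAC — ATG at 2, stop TGA at 17 → 18 nt.
Frame -3: TGC TTC TGT TCA CAT GAT GTC ACC ATT GAT GCC CTC GTG ACC TTC CGG ACG GTT ATG TAT TTA — no ATG→stop ORF.
Longest ORF is 27 nt in frame -1 (positions 16–42).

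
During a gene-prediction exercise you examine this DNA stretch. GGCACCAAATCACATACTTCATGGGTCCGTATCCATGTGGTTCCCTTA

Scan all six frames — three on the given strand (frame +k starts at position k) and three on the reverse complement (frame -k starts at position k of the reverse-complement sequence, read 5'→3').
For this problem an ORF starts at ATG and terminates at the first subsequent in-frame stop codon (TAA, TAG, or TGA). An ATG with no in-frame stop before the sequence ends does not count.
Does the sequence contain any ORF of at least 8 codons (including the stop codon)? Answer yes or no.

no

Reverse complement (5'→3'): TAAGGGAACCACATGGATACGGACCCATGAAGTATGTGATTTGGTGCC
Frame +1: GGC ACC AAA TCA CAT ACT TCA TGG GTC CGT ATC CAT GTG GTT CCC TTA — no ATG→stop ORF.
Frame +2: GCA CCA AAT CAC ATA CTT CAT GGG TCC GTA TCC ATG TGG TTC CCT — no ATG→stop ORF.
Frame +3: CAC CAA ATC ACA TAC TTC ATG GGT CCG TAT CCA TGT GGT TCC CTT — no ATG→stop ORF.
Frame -1: TAA GGG AAC CAC ATG GAT ACG GAC CCA TGA AGT ATG TGA TTT GGT GCC — ATG at 13, stop TGA at 28 → 18 nt; ATG at 34, stop TGA at 37 → 6 nt.
Frame -2: AAG GGA ACC ACA TGG ATA CGG ACC CAT GAA GTA TGT GAT TTG GTG — no ATG→stop ORF.
Frame -3: AGG GAA CCA CAT GGA TAC GGA CCC ATG AAG TAT GTG ATT TGG TGC — no ATG→stop ORF.
Largest ORF found is 6 codons < 8, so no.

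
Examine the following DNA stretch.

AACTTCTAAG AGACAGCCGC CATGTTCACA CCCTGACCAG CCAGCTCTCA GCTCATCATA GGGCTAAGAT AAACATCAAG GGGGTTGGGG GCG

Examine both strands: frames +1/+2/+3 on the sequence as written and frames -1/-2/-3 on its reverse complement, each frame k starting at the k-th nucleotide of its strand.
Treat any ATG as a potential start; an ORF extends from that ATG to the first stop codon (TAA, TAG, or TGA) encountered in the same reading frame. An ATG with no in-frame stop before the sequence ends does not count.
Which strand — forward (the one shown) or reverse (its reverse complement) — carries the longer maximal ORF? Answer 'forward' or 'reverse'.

reverse

Reverse complement (5'→3'): CGCCCCCAACCCCCTTGATGTTTATCTTAGCCCTATGATGAGCTGAGAGCTGGCTGGTCAGGGTGTGAACATGGCGGCTGTCTCTTAGAAGTT
Frame +1: AAC TTC TAA GAG ACA GCC GCC ATG TTC ACA CCC TGA CCA GCC AGC TCT CAG CTC ATC ATA GGG CTA AGA TAA ACA TCA AGG GGG TTG GGG GCG — ATG at 22, stop TGA at 34 → 15 nt.
Frame +2: ACT TCT AAG AGA CAG CCG CCA TGT TCA CAC CCT GAC CAG CCA GCT CTC AGC TCA TCA TAG GGC TAA GAT AAA CAT CAA GGG GGT TGG GGG — no ATG→stop ORF.
Frame +3: CTT CTA AGA GAC AGC CGC CAT GTT CAC ACC CTG ACC AGC CAG CTC TCA GCT CAT CAT AGG GCT AAG ATA AAC ATC AAG GGG GTT GGG GGC — no ATG→stop ORF.
Frame -1: CGC CCC CAA CCC CCT TGA TGT TTA TCT TAG CCC TAT GAT GAG CTG AGA GCT GGC TGG TCA GGG TGT GAA CAT GGC GGC TGT CTC TTA GAA GTT — no ATG→stop ORF.
Frame -2: GCC CCC AAC CCC CTT GAT GTT TAT CTT AGC CCT ATG ATG AGC TGA GAG CTG GCT GGT CAG GGT GTG AAC ATG GCG GCT GTC TCT TAG AAG — ATG at 35, stop TGA at 44 → 12 nt; ATG at 38, stop TGA at 44 → 9 nt; ATG at 71, stop TAG at 86 → 18 nt.
Frame -3: CCC CCA ACC CCC TTG ATG TTT ATC TTA GCC CTA TGA TGA GCT GAG AGC TGG CTG GTC AGG GTG TGA ACA TGG CGG CTG TCT CTT AGA AGT — ATG at 18, stop TGA at 36 → 21 nt.
Forward-strand max 15 nt; reverse-strand max 21 nt. The reverse strand has the longer ORF.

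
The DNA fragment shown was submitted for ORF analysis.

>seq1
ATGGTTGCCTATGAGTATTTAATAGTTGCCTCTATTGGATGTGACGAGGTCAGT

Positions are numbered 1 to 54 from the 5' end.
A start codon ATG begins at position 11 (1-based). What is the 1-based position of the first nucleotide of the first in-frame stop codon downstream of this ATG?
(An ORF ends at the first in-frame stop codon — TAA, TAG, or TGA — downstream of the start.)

20

Codons from position 11: ATG (11–13), AGT (14–16), ATT (17–19), TAA (20–22).
TAA is a stop codon; it begins at position 20.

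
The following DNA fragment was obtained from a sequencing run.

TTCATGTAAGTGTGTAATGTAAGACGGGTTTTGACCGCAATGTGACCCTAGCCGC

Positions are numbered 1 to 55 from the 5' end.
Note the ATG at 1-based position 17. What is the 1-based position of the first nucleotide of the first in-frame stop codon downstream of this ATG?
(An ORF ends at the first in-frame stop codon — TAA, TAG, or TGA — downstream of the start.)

Codons from position 17: ATG (17–19), TAA (20–22).
TAA is a stop codon; it begins at position 20.

20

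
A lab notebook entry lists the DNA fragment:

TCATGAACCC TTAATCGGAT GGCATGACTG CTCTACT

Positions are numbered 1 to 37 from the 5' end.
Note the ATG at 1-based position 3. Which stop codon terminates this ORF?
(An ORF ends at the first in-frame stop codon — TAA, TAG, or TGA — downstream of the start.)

TAA

Codons from position 3: ATG (3–5), AAC (6–8), CCT (9–11), TAA (12–14).
The first in-frame stop codon is TAA.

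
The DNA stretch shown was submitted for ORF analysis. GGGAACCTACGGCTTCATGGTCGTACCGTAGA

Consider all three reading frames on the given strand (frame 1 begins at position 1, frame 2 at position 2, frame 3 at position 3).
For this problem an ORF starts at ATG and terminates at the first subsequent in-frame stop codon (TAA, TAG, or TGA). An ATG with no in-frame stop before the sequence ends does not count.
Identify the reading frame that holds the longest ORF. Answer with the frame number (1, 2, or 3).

Frame 1: GGG AAC CTA CGG CTT CAT GGT CGT ACC GTA — no ATG→stop ORF.
Frame 2: GGA ACC TAC GGC TTC ATG GTC GTA CCG TAG — ATG at 17, stop TAG at 29 → 15 nt.
Frame 3: GAA CCT ACG GCT TCA TGG TCG TAC CGT AGA — no ATG→stop ORF.
Longest ORF is 15 nt in frame 2 (positions 17–31).

2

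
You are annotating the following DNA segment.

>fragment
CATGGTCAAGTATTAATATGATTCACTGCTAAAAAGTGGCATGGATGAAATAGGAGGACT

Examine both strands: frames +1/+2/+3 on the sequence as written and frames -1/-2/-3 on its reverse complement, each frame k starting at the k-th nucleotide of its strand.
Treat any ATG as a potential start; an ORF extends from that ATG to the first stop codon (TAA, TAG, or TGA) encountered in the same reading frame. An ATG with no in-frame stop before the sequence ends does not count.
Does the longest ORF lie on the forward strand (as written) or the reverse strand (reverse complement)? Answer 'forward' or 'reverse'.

Reverse complement (5'→3'): AGTCCTCCTATTTCATCCATGCCACTTTTTAGCAGTGAATCATATTAATACTTGACCATG
Frame +1: CAT GGT CAA GTA TTA ATA TGA TTC ACT GCT AAA AAG TGG CAT GGA TGA AAT AGG AGG ACT — no ATG→stop ORF.
Frame +2: ATG GTC AAG TAT TAA TAT GAT TCA CTG CTA AAA AGT GGC ATG GAT GAA ATA GGA GGA — ATG at 2, stop TAA at 14 → 15 nt.
Frame +3: TGG TCA AGT ATT AAT ATG ATT CAC TGC TAA AAA GTG GCA TGG ATG AAA TAG GAG GAC — ATG at 18, stop TAA at 30 → 15 nt; ATG at 45, stop TAG at 51 → 9 nt.
Frame -1: AGT CCT CCT ATT TCA TCC ATG CCA CTT TTT AGC AGT GAA TCA TAT TAA TAC TTG ACC ATG — ATG at 19, stop TAA at 46 → 30 nt.
Frame -2: GTC CTC CTA TTT CAT CCA TGC CAC TTT TTA GCA GTG AAT CAT ATT AAT ACT TGA CCA — no ATG→stop ORF.
Frame -3: TCC TCC TAT TTC ATC CAT GCC ACT TTT TAG CAG TGA ATC ATA TTA ATA CTT GAC CAT — no ATG→stop ORF.
Forward-strand max 15 nt; reverse-strand max 30 nt. The reverse strand has the longer ORF.

reverse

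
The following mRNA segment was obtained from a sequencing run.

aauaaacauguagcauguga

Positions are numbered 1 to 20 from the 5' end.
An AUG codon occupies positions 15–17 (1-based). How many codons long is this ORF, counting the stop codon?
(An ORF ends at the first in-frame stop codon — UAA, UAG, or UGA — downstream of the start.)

Codons from position 15: AUG (15–17), UGA (18–20).
UGA is the first in-frame stop; that's 2 codons including the stop.

2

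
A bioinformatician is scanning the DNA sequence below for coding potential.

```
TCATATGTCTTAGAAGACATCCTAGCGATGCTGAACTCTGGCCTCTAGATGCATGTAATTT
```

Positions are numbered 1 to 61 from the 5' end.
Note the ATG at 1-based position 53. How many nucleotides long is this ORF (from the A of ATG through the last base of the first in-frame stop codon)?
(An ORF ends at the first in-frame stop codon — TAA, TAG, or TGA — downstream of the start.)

6

Codons from position 53: ATG (53–55), TAA (56–58).
TAA is the first in-frame stop; ORF spans 53–58, 6 nucleotides.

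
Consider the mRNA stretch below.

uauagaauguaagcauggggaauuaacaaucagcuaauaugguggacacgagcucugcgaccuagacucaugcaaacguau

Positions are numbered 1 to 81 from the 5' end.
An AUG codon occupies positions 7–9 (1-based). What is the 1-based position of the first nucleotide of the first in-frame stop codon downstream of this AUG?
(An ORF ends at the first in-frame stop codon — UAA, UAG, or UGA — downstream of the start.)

10

Codons from position 7: AUG (7–9), UAA (10–12).
UAA is a stop codon; it begins at position 10.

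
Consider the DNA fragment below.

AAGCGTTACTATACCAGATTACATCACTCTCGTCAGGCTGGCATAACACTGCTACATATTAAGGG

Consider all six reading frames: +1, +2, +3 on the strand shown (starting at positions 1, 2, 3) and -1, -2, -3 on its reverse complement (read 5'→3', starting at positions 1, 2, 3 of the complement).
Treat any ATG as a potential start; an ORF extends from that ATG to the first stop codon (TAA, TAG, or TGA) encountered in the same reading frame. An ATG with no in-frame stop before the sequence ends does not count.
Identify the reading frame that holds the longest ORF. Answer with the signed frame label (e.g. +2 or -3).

Reverse complement (5'→3'): CCCTTAATATGTAGCAGTGTTATGCCAGCCTGACGAGAGTGATGTAATCTGGTATAGTAACGCTT
Frame +1: AAG CGT TAC TAT ACC AGA TTA CAT CAC TCT CGT CAG GCT GGC ATA ACA CTG CTA CAT ATT AAG — no ATG→stop ORF.
Frame +2: AGC GTT ACT ATA CCA GAT TAC ATC ACT CTC GTC AGG CTG GCA TAA CAC TGC TAC ATA TTA AGG — no ATG→stop ORF.
Frame +3: GCG TTA CTA TAC CAG ATT ACA TCA CTC TCG TCA GGC TGG CAT AAC ACT GCT ACA TAT TAA GGG — no ATG→stop ORF.
Frame -1: CCC TTA ATA TGT AGC AGT GTT ATG CCA GCC TGA CGA GAG TGA TGT AAT CTG GTA TAG TAA CGC — ATG at 22, stop TGA at 31 → 12 nt.
Frame -2: CCT TAA TAT GTA GCA GTG TTA TGC CAG CCT GAC GAG AGT GAT GTA ATC TGG TAT AGT AAC GCT — no ATG→stop ORF.
Frame -3: CTT AAT ATG TAG CAG TGT TAT GCC AGC CTG ACG AGA GTG ATG TAA TCT GGT ATA GTA ACG CTT — ATG at 9, stop TAG at 12 → 6 nt; ATG at 42, stop TAA at 45 → 6 nt.
Longest ORF is 12 nt in frame -1 (positions 22–33).

-1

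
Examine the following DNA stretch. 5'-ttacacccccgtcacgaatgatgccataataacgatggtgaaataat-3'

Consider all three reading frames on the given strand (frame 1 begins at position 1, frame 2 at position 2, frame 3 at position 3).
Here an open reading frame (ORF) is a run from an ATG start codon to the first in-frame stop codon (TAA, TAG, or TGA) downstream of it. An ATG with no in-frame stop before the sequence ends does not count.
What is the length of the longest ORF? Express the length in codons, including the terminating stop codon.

Frame 1: TTA CAC CCC CGT CAC GAA TGA TGC CAT AAT AAC GAT GGT GAA ATA — no ATG→stop ORF.
Frame 2: TAC ACC CCC GTC ACG AAT GAT GCC ATA ATA ACG ATG GTG AAA TAA — ATG at 35, stop TAA at 44 → 12 nt.
Frame 3: ACA CCC CCG TCA CGA ATG ATG CCA TAA TAA CGA TGG TGA AAT AAT — ATG at 18, stop TAA at 27 → 12 nt; ATG at 21, stop TAA at 27 → 9 nt.
Longest: frame 2, positions 35–46, 12 nt = 4 codons = 3 aa. → 4 codons.

4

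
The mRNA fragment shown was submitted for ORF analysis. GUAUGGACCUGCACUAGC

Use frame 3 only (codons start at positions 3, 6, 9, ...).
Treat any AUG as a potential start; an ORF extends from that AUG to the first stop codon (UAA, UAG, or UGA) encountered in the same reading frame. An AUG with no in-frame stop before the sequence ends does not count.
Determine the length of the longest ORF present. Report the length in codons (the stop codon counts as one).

5

Frame 3: AUG GAC CUG CAC UAG — AUG at 3, stop UAG at 15 → 15 nt.
Longest: frame 3, positions 3–17, 15 nt = 5 codons = 4 aa. → 5 codons.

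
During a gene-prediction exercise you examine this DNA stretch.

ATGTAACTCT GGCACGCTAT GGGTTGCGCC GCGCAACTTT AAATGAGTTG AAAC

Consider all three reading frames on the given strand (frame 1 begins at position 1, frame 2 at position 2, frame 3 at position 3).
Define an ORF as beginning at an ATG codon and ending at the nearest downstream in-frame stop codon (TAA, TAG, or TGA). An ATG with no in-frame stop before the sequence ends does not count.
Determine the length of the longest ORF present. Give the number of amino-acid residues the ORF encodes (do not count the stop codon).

7

Frame 1: ATG TAA CTC TGG CAC GCT ATG GGT TGC GCC GCG CAA CTT TAA ATG AGT TGA AAC — ATG at 1, stop TAA at 4 → 6 nt; ATG at 19, stop TAA at 40 → 24 nt; ATG at 43, stop TGA at 49 → 9 nt.
Frame 2: TGT AAC TCT GGC ACG CTA TGG GTT GCG CCG CGC AAC TTT AAA TGA GTT GAA — no ATG→stop ORF.
Frame 3: GTA ACT CTG GCA CGC TAT GGG TTG CGC CGC GCA ACT TTA AAT GAG TTG AAA — no ATG→stop ORF.
Longest: frame 1, positions 19–42, 24 nt = 8 codons = 7 aa. → 7 amino acids.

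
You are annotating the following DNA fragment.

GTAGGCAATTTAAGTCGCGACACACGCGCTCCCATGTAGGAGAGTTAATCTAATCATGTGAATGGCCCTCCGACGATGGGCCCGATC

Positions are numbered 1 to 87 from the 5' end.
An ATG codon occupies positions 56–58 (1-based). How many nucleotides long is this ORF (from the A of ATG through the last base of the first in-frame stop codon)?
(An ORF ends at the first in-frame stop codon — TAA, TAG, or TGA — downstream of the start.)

6

Codons from position 56: ATG (56–58), TGA (59–61).
TGA is the first in-frame stop; ORF spans 56–61, 6 nucleotides.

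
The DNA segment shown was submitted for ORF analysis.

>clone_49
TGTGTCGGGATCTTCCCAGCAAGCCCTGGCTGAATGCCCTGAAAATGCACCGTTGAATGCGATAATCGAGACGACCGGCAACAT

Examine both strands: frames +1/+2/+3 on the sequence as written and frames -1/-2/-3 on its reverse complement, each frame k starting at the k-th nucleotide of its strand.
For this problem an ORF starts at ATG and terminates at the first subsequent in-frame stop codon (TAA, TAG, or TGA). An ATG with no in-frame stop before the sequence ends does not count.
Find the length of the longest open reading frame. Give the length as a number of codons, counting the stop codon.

Reverse complement (5'→3'): ATGTTGCCGGTCGTCTCGATTATCGCATTCAACGGTGCATTTTCAGGGCATTCAGCCAGGGCTTGCTGGGAAGATCCCGACACA
Frame +1: TGT GTC GGG ATC TTC CCA GCA AGC CCT GGC TGA ATG CCC TGA AAA TGC ACC GTT GAA TGC GAT AAT CGA GAC GAC CGG CAA CAT — ATG at 34, stop TGA at 40 → 9 nt.
Frame +2: GTG TCG GGA TCT TCC CAG CAA GCC CTG GCT GAA TGC CCT GAA AAT GCA CCG TTG AAT GCG ATA ATC GAG ACG ACC GGC AAC — no ATG→stop ORF.
Frame +3: TGT CGG GAT CTT CCC AGC AAG CCC TGG CTG AAT GCC CTG AAA ATG CAC CGT TGA ATG CGA TAA TCG AGA CGA CCG GCA ACA — ATG at 45, stop TGA at 54 → 12 nt; ATG at 57, stop TAA at 63 → 9 nt.
Frame -1: ATG TTG CCG GTC GTC TCG ATT ATC GCA TTC AAC GGT GCA TTT TCA GGG CAT TCA GCC AGG GCT TGC TGG GAA GAT CCC GAC ACA — no ATG→stop ORF.
Frame -2: TGT TGC CGG TCG TCT CGA TTA TCG CAT TCA ACG GTG CAT TTT CAG GGC ATT CAG CCA GGG CTT GCT GGG AAG ATC CCG ACA — no ATG→stop ORF.
Frame -3: GTT GCC GGT CGT CTC GAT TAT CGC ATT CAA CGG TGC ATT TTC AGG GCA TTC AGC CAG GGC TTG CTG GGA AGA TCC CGA CAC — no ATG→stop ORF.
Longest: frame +3, positions 45–56, 12 nt = 4 codons = 3 aa. → 4 codons.

4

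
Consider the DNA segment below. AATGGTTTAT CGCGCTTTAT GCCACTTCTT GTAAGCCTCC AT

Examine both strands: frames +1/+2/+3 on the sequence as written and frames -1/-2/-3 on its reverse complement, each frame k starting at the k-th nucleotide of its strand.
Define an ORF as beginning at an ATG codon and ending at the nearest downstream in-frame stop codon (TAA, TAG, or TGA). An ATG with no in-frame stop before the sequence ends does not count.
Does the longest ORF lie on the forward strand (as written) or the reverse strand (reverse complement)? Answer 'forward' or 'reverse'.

reverse

Reverse complement (5'→3'): ATGGAGGCTTACAAGAAGTGGCATAAAGCGCGATAAACCATT
Frame +1: AAT GGT TTA TCG CGC TTT ATG CCA CTT CTT GTA AGC CTC CAT — no ATG→stop ORF.
Frame +2: ATG GTT TAT CGC GCT TTA TGC CAC TTC TTG TAA GCC TCC — ATG at 2, stop TAA at 32 → 33 nt.
Frame +3: TGG TTT ATC GCG CTT TAT GCC ACT TCT TGT AAG CCT CCA — no ATG→stop ORF.
Frame -1: ATG GAG GCT TAC AAG AAG TGG CAT AAA GCG CGA TAA ACC ATT — ATG at 1, stop TAA at 34 → 36 nt.
Frame -2: TGG AGG CTT ACA AGA AGT GGC ATA AAG CGC GAT AAA CCA — no ATG→stop ORF.
Frame -3: GGA GGC TTA CAA GAA GTG GCA TAA AGC GCG ATA AAC CAT — no ATG→stop ORF.
Forward-strand max 33 nt; reverse-strand max 36 nt. The reverse strand has the longer ORF.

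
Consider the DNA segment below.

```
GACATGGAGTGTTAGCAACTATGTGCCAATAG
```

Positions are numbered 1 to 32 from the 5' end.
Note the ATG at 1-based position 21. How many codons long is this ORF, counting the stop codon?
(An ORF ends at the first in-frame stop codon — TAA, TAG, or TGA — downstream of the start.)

Codons from position 21: ATG (21–23), TGC (24–26), CAA (27–29), TAG (30–32).
TAG is the first in-frame stop; that's 4 codons including the stop.

4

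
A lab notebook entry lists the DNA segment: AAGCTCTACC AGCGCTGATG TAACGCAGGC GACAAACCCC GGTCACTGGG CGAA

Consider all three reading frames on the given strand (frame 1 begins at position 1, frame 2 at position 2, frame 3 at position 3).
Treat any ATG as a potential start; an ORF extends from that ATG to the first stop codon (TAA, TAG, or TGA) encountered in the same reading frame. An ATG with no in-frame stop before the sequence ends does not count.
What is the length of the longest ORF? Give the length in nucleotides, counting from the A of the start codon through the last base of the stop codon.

Frame 1: AAG CTC TAC CAG CGC TGA TGT AAC GCA GGC GAC AAA CCC CGG TCA CTG GGC GAA — no ATG→stop ORF.
Frame 2: AGC TCT ACC AGC GCT GAT GTA ACG CAG GCG ACA AAC CCC GGT CAC TGG GCG — no ATG→stop ORF.
Frame 3: GCT CTA CCA GCG CTG ATG TAA CGC AGG CGA CAA ACC CCG GTC ACT GGG CGA — ATG at 18, stop TAA at 21 → 6 nt.
Longest: frame 3, positions 18–23, 6 nt = 2 codons = 1 aa. → 6 nucleotides.

6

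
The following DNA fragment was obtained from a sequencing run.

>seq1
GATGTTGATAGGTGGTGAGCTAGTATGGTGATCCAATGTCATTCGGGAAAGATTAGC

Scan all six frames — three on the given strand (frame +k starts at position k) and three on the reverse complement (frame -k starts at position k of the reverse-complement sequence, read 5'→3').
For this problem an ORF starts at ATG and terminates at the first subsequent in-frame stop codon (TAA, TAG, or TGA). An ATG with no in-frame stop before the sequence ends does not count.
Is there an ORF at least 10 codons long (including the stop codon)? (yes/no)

yes

Reverse complement (5'→3'): GCTAATCTTTCCCGAATGACATTGGATCACCATACTAGCTCACCACCTATCAACATC
Frame +1: GAT GTT GAT AGG TGG TGA GCT AGT ATG GTG ATC CAA TGT CAT TCG GGA AAG ATT AGC — no ATG→stop ORF.
Frame +2: ATG TTG ATA GGT GGT GAG CTA GTA TGG TGA TCC AAT GTC ATT CGG GAA AGA TTA — ATG at 2, stop TGA at 29 → 30 nt.
Frame +3: TGT TGA TAG GTG GTG AGC TAG TAT GGT GAT CCA ATG TCA TTC GGG AAA GAT TAG — ATG at 36, stop TAG at 54 → 21 nt.
Frame -1: GCT AAT CTT TCC CGA ATG ACA TTG GAT CAC CAT ACT AGC TCA CCA CCT ATC AAC ATC — no ATG→stop ORF.
Frame -2: CTA ATC TTT CCC GAA TGA CAT TGG ATC ACC ATA CTA GCT CAC CAC CTA TCA ACA — no ATG→stop ORF.
Frame -3: TAA TCT TTC CCG AAT GAC ATT GGA TCA CCA TAC TAG CTC ACC ACC TAT CAA CAT — no ATG→stop ORF.
Frame +2 has an ORF of 10 codons (positions 2–31) ≥ 10, so yes.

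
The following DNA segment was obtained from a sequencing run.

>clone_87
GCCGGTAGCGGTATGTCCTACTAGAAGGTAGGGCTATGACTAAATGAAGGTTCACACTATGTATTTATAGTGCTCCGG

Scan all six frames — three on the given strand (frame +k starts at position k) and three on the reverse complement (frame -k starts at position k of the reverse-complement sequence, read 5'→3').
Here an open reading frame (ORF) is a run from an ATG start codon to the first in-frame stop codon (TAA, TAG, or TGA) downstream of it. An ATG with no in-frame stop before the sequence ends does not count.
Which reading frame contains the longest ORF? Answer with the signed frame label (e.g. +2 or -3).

Reverse complement (5'→3'): CCGGAGCACTATAAATACATAGTGTGAACCTTCATTTAGTCATAGCCCTACCTTCTAGTAGGACATACCGCTACCGGC
Frame +1: GCC GGT AGC GGT ATG TCC TAC TAG AAG GTA GGG CTA TGA CTA AAT GAA GGT TCA CAC TAT GTA TTT ATA GTG CTC CGG — ATG at 13, stop TAG at 22 → 12 nt.
Frame +2: CCG GTA GCG GTA TGT CCT ACT AGA AGG TAG GGC TAT GAC TAA ATG AAG GTT CAC ACT ATG TAT TTA TAG TGC TCC — ATG at 44, stop TAG at 68 → 27 nt; ATG at 59, stop TAG at 68 → 12 nt.
Frame +3: CGG TAG CGG TAT GTC CTA CTA GAA GGT AGG GCT ATG ACT AAA TGA AGG TTC ACA CTA TGT ATT TAT AGT GCT CCG — ATG at 36, stop TGA at 45 → 12 nt.
Frame -1: CCG GAG CAC TAT AAA TAC ATA GTG TGA ACC TTC ATT TAG TCA TAG CCC TAC CTT CTA GTA GGA CAT ACC GCT ACC GGC — no ATG→stop ORF.
Frame -2: CGG AGC ACT ATA AAT ACA TAG TGT GAA CCT TCA TTT AGT CAT AGC CCT ACC TTC TAG TAG GAC ATA CCG CTA CCG — no ATG→stop ORF.
Frame -3: GGA GCA CTA TAA ATA CAT AGT GTG AAC CTT CAT TTA GTC ATA GCC CTA CCT TCT AGT AGG ACA TAC CGC TAC CGG — no ATG→stop ORF.
Longest ORF is 27 nt in frame +2 (positions 44–70).

+2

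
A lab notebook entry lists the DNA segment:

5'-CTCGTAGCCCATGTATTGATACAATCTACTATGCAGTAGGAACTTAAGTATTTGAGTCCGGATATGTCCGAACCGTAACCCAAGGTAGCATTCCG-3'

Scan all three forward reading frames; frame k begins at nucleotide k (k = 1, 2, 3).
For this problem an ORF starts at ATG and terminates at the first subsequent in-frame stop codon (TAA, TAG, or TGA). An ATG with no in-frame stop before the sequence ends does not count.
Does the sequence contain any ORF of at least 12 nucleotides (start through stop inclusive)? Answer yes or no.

Frame 1: CTC GTA GCC CAT GTA TTG ATA CAA TCT ACT ATG CAG TAG GAA CTT AAG TAT TTG AGT CCG GAT ATG TCC GAA CCG TAA CCC AAG GTA GCA TTC — ATG at 31, stop TAG at 37 → 9 nt; ATG at 64, stop TAA at 76 → 15 nt.
Frame 2: TCG TAG CCC ATG TAT TGA TAC AAT CTA CTA TGC AGT AGG AAC TTA AGT ATT TGA GTC CGG ATA TGT CCG AAC CGT AAC CCA AGG TAG CAT TCC — ATG at 11, stop TGA at 17 → 9 nt.
Frame 3: CGT AGC CCA TGT ATT GAT ACA ATC TAC TAT GCA GTA GGA ACT TAA GTA TTT GAG TCC GGA TAT GTC CGA ACC GTA ACC CAA GGT AGC ATT CCG — no ATG→stop ORF.
Frame 1 has an ORF of 15 nucleotides (positions 64–78) ≥ 12, so yes.

yes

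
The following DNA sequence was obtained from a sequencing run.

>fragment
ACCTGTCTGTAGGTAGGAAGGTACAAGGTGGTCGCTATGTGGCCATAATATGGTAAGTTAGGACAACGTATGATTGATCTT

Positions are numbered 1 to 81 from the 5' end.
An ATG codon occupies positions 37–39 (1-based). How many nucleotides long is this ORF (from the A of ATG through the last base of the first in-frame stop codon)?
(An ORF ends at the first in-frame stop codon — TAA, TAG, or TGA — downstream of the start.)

Codons from position 37: ATG (37–39), TGG (40–42), CCA (43–45), TAA (46–48).
TAA is the first in-frame stop; ORF spans 37–48, 12 nucleotides.

12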